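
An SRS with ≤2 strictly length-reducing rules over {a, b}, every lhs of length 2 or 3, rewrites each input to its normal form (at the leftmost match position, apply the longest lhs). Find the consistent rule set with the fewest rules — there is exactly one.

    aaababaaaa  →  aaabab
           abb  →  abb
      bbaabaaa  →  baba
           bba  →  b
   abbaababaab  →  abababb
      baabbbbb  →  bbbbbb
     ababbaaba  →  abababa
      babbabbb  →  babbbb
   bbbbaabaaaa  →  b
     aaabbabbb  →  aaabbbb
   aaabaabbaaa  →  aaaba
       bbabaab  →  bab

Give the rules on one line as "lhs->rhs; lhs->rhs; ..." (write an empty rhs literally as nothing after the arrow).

baa->b; bba->b

  | aaababaaaa => aaababaa => aaabab
  | abb
  | bbaabaaa => babaaa => baba
  | bba => b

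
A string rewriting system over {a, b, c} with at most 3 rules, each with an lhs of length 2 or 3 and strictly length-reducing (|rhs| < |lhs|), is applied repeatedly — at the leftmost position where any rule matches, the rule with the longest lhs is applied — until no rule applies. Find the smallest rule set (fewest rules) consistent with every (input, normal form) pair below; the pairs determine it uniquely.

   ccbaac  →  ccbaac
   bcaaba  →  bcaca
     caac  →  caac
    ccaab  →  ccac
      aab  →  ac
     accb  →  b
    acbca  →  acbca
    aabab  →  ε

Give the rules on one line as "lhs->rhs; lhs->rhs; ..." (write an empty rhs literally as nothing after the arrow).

  | ccbaac
  | bcaaba => bcaca
  | caac
  | ccaab => ccac

ab->c; acc->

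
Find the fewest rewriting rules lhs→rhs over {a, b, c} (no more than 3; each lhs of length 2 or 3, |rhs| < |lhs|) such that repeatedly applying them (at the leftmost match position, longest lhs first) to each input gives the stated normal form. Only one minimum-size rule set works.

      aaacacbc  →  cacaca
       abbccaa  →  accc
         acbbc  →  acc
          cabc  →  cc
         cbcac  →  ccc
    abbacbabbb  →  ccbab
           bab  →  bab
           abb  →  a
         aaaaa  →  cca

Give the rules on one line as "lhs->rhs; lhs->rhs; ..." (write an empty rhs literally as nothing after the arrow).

  | aaacacbc => cacacbc => cacaca
  | abbccaa => accaa => accc
  | acbbc => acc
  | cabc => caa => cc

aa->c; bb->; bc->a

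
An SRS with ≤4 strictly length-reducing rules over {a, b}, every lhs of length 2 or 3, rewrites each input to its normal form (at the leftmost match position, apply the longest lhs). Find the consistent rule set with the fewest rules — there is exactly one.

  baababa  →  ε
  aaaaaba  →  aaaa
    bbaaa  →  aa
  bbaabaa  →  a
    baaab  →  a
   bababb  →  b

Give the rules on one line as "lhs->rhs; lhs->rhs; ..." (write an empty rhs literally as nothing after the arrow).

ab->; aba->; ba->; bb->b

  | baababa => ababa => ba => ε
  | aaaaaba => aaaa
  | bbaaa => baaa => aa
  | bbaabaa => baabaa => abaa => a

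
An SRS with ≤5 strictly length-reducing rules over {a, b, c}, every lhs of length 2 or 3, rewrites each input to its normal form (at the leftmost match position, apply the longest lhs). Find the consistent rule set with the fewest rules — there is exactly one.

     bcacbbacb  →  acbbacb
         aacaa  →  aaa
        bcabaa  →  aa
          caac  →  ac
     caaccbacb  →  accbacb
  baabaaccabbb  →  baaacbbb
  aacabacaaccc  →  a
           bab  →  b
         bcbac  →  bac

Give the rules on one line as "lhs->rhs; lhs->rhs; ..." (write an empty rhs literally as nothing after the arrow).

ab->; bc->; ca->; ccc->bb

  | bcacbbacb => acbbacb
  | aacaa => aaa
  | bcabaa => abaa => aa
  | caac => ac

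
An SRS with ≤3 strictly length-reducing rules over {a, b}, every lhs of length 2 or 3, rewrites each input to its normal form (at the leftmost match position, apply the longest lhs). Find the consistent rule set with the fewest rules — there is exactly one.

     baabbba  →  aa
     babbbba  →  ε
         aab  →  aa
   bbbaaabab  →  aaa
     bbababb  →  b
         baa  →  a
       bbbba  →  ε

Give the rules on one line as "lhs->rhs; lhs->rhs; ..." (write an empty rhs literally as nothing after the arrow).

ab->a; ba->; bb->b

  | baabbba => abbba => abba => aba => aa
  | babbbba => bbbba => bbba => bba => ba => ε
  | aab => aa
  | bbbaaabab => bbaaabab => baaabab => aabab => aaab => aaa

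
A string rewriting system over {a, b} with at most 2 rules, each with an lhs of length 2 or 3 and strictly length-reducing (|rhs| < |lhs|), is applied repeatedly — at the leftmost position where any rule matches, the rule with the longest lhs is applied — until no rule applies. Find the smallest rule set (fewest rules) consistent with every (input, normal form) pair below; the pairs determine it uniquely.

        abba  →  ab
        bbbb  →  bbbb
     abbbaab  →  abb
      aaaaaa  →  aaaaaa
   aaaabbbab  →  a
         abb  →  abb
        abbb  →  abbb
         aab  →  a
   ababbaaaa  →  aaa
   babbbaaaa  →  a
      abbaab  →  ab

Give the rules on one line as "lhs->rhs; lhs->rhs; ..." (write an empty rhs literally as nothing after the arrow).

aab->a; ba->

  | abba => ab
  | bbbb
  | abbbaab => abbab => abb
  | aaaaaa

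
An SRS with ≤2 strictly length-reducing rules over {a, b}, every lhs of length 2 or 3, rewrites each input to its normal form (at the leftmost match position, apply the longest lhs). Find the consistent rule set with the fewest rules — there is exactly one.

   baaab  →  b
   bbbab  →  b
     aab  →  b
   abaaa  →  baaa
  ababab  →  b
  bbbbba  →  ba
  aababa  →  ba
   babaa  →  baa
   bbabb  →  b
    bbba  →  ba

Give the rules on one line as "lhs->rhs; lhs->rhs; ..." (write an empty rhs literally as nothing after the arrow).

  | baaab => baab => bab => bb => b
  | bbbab => bbab => bab => bb => b
  | aab => ab => b
  | abaaa => baaa

ab->b; bb->b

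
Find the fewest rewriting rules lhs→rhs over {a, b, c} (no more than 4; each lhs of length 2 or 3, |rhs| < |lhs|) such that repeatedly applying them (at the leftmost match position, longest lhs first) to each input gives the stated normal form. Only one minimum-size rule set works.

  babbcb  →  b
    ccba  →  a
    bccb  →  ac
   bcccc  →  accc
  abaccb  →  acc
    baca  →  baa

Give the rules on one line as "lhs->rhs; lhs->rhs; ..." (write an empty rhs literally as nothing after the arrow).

  | babbcb => bbcb => bab => b
  | ccba => cca => ca => a
  | bccb => acb => ac
  | bcccc => accc

ab->; bc->a; ca->a; cb->c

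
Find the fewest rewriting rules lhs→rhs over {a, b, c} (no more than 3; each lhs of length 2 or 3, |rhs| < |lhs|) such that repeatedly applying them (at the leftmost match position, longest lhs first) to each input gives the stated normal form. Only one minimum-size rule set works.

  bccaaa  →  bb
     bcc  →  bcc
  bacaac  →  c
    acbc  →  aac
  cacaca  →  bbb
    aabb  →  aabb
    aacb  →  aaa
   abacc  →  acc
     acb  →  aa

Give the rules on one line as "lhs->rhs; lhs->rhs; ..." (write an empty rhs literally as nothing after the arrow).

  | bccaaa => bcbaa => bca => bb
  | bcc
  | bacaac => caac => bac => c
  | acbc => aac

acb->aa; ba->; ca->b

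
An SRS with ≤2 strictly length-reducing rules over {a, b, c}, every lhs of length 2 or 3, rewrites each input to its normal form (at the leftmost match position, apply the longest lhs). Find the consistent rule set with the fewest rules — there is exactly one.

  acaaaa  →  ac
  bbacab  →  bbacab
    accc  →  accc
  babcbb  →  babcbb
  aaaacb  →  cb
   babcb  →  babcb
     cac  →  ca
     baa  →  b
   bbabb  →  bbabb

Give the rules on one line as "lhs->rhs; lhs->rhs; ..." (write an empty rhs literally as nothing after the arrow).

  | acaaaa => acaa => ac
  | bbacab
  | accc
  | babcbb

aa->; cac->ca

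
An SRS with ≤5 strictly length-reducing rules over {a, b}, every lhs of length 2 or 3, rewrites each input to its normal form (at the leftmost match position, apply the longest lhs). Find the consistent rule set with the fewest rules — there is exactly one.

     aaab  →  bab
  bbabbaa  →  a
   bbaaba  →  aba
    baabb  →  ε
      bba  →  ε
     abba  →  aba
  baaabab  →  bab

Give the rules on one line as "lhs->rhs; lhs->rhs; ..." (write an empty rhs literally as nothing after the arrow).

aa->b; abb->ab; bb->; bba->

  | aaab => bab
  | bbabbaa => bbaa => a
  | bbaaba => aba
  | baabb => bbbb => bb => ε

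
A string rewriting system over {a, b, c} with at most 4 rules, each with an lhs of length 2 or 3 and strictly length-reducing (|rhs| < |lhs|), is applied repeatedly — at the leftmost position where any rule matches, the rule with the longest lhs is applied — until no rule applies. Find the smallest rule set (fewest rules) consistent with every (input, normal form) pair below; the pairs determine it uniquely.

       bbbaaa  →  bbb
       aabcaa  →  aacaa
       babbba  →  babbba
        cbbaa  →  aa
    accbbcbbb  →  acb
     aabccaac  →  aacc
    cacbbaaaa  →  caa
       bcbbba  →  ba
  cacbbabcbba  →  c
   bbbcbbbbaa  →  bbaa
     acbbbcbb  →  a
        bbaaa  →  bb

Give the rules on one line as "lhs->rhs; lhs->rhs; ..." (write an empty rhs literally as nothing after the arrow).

  | bbbaaa => bbb
  | aabcaa => aacaa
  | babbba
  | cbbaa => aa

aaa->; bc->c; bcc->ca; cbb->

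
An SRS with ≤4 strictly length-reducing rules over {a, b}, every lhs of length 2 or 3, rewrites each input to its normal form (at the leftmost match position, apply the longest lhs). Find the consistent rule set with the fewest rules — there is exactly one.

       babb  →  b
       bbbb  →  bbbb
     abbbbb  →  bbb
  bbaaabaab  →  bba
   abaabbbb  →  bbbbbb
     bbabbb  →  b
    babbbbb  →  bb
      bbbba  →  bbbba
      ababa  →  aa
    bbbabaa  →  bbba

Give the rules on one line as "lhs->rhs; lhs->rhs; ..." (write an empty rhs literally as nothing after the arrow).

ab->b; abb->; baa->bb; bab->a

  | babb => ab => b
  | bbbb
  | abbbbb => bbb
  | bbaaabaab => bbbabaab => bbaaab => bbbab => bba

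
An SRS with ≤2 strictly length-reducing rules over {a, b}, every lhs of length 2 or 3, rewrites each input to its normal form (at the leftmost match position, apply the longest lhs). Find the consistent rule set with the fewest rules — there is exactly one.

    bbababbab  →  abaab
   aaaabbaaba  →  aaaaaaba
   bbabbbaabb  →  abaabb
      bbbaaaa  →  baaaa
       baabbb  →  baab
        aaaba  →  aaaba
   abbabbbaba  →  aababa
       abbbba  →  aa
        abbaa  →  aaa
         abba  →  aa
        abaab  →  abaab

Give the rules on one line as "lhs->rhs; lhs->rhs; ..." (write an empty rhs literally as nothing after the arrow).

  | bbababbab => ababbab => abaab
  | aaaabbaaba => aaaaaaba
  | bbabbbaabb => abbbaabb => abaabb
  | bbbaaaa => baaaa

bba->a; bbb->b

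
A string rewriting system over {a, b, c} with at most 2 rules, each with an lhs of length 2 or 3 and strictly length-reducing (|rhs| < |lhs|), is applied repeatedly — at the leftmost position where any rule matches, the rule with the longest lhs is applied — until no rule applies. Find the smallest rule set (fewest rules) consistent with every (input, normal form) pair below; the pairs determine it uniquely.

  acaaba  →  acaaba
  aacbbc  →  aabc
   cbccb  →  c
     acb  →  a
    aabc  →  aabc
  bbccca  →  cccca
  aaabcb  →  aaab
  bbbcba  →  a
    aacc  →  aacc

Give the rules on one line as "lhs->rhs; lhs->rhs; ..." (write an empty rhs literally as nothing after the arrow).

  | acaaba
  | aacbbc => aabc
  | cbccb => ccb => c
  | acb => a

bb->c; cb->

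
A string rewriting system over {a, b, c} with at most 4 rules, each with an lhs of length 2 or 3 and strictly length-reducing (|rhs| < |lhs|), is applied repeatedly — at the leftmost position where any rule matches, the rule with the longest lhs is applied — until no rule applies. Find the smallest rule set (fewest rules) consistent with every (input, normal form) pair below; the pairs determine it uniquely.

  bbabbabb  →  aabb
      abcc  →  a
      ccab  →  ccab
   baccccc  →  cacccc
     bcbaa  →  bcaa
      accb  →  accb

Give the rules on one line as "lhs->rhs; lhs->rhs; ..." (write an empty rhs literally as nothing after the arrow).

  | bbabbabb => babbabb => abbabb => ababb => aabb
  | abcc => a
  | ccab
  | baccccc => cacccc

ba->a; bac->ca; bcc->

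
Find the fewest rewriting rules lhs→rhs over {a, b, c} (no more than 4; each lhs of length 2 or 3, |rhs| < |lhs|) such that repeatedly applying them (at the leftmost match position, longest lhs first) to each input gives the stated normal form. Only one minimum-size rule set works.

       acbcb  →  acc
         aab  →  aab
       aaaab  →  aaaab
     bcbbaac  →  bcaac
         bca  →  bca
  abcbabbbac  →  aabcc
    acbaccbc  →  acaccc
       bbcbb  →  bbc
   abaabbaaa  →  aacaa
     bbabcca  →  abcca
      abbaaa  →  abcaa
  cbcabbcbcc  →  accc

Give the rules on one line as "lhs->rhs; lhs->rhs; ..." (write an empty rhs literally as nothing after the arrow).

ba->c; bab->ab; cab->a; cb->c

  | acbcb => accb => acc
  | aab
  | aaaab
  | bcbbaac => bcbaac => bcaac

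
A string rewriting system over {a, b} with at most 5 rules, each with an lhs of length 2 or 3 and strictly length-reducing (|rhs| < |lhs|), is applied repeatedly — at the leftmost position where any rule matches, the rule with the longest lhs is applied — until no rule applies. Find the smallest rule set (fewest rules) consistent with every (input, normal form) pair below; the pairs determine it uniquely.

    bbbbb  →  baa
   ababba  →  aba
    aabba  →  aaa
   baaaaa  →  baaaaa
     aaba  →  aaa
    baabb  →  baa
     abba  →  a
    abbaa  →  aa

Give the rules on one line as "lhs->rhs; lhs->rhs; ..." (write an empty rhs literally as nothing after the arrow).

  | bbbbb => babb => baa
  | ababba => aba
  | aabba => aaba => aaa
  | baaaaa

aab->aa; bb->a; bba->; bbb->ba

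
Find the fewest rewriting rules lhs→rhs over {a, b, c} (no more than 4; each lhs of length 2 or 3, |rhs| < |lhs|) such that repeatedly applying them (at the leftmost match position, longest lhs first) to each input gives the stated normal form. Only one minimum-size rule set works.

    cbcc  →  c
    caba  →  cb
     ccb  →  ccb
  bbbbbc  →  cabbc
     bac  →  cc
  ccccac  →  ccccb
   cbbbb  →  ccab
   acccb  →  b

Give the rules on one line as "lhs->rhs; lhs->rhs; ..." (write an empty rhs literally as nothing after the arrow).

ac->b; ba->c; bbb->ca; bcc->

  | cbcc => c
  | caba => cac => cb
  | ccb
  | bbbbbc => cabbc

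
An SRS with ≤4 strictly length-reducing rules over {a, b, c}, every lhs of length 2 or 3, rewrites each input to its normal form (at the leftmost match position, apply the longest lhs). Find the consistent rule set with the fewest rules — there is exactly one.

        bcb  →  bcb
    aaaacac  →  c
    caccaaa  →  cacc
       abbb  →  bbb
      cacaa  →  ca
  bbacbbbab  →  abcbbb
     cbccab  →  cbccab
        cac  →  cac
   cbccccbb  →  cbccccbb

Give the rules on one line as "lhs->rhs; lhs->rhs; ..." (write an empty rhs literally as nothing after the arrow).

  | bcb
  | aaaacac => acac => c
  | caccaaa => cacc
  | abbb => bbb

aaa->; abb->bb; aca->; bba->ab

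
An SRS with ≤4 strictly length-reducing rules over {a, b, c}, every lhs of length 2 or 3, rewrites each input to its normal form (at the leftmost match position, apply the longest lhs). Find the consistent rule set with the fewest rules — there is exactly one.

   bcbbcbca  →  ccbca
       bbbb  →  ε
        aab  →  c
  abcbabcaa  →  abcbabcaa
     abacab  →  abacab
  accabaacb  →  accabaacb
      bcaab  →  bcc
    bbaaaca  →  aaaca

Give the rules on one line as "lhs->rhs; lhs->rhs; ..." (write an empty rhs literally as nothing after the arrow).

aab->c; bb->; cbb->bc

  | bcbbcbca => bbccbca => ccbca
  | bbbb => bb => ε
  | aab => c
  | abcbabcaa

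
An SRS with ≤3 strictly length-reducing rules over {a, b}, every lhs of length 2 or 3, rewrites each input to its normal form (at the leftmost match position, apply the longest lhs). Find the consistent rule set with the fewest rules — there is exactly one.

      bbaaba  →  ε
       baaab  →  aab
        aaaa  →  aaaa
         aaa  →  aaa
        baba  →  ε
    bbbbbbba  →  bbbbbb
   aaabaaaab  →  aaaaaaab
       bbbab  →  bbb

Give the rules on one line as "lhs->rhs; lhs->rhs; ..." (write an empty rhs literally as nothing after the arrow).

aba->aa; ba->

  | bbaaba => baba => ba => ε
  | baaab => aab
  | aaaa
  | aaa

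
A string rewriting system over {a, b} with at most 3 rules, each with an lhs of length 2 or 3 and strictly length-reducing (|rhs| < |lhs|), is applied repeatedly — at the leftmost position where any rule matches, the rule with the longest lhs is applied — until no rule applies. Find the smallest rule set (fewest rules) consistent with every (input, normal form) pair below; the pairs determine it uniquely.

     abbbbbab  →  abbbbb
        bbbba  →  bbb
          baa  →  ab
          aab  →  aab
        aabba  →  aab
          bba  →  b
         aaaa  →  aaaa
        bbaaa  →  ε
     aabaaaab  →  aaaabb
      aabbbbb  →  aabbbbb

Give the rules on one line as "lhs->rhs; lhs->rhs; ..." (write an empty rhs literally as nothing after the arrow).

  | abbbbbab => abbbbb
  | bbbba => bbb
  | baa => ab
  | aab

ba->; baa->ab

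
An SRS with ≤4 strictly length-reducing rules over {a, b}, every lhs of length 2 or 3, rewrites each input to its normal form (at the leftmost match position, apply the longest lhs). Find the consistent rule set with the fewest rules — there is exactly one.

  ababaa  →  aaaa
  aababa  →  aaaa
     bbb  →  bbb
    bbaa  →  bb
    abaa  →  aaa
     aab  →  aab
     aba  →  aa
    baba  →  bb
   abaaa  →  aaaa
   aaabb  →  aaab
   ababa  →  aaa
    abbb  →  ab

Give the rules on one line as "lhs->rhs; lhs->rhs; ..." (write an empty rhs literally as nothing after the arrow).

  | ababaa => aabaa => aaaa
  | aababa => aaaba => aaaa
  | bbb
  | bbaa => bba => bb

aba->aa; abb->ab; ba->b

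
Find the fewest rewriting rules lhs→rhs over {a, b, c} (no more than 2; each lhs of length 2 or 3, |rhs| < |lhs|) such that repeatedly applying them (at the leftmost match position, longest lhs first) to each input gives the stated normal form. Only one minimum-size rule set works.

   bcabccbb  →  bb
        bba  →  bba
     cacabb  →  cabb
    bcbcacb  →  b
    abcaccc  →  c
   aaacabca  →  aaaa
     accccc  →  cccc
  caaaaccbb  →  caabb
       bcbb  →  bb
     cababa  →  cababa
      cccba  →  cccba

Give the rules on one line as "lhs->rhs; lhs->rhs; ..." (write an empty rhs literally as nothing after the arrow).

ac->; bc->

  | bcabccbb => abccbb => acbb => bb
  | bba
  | cacabb => cabb
  | bcbcacb => bcacb => acb => b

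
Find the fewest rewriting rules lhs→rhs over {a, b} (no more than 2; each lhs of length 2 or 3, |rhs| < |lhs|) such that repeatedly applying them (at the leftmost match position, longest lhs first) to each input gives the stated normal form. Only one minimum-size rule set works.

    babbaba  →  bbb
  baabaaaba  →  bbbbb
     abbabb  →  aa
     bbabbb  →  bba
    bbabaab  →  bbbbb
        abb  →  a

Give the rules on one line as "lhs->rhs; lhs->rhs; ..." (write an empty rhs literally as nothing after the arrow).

  | babbaba => bababa => baaba => baaa => bbb
  | baabaaaba => baaaaaba => bbbaaba => bbbaaa => bbbbb
  | abbabb => ababb => aabb => aab => aa
  | bbabbb => bbabb => bbab => bba

aaa->bb; ab->a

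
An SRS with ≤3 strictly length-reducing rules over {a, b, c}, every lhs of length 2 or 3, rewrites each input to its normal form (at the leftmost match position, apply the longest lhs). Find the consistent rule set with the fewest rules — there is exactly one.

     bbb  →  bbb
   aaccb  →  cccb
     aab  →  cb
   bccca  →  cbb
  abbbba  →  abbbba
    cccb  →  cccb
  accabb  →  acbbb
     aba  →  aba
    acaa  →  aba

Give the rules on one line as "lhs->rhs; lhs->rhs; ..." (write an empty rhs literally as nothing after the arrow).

aa->c; bcc->cb; ca->b

  | bbb
  | aaccb => cccb
  | aab => cb
  | bccca => cbca => cbb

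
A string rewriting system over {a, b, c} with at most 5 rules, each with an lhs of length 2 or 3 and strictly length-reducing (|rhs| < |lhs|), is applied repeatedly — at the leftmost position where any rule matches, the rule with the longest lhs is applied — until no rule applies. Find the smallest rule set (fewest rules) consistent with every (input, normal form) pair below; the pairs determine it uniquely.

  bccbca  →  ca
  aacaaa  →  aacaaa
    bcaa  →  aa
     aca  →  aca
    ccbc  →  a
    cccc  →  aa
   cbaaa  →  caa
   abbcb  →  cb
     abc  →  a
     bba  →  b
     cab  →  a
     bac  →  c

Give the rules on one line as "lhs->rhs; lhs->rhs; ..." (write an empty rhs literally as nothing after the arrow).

ab->c; ba->; bc->; cc->a

  | bccbca => cbca => ca
  | aacaaa
  | bcaa => aa
  | aca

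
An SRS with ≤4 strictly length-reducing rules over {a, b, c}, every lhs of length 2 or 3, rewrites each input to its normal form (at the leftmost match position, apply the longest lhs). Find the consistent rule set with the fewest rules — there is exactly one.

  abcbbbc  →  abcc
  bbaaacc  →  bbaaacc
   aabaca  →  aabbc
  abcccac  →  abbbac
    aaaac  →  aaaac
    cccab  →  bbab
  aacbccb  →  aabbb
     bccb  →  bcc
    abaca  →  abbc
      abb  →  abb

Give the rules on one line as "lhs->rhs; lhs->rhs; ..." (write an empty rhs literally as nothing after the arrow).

aca->bc; cb->c; ccc->bb

  | abcbbbc => abcbbc => abcbc => abcc
  | bbaaacc
  | aabaca => aabbc
  | abcccac => abbbac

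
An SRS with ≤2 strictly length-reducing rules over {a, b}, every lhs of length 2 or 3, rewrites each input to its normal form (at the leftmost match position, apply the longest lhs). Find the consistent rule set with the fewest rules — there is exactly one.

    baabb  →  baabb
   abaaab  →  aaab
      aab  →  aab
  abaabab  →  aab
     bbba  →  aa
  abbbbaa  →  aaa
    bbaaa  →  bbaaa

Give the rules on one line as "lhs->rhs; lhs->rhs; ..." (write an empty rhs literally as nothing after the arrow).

aba->a; bbb->a

  | baabb
  | abaaab => aaab
  | aab
  | abaabab => aabab => aab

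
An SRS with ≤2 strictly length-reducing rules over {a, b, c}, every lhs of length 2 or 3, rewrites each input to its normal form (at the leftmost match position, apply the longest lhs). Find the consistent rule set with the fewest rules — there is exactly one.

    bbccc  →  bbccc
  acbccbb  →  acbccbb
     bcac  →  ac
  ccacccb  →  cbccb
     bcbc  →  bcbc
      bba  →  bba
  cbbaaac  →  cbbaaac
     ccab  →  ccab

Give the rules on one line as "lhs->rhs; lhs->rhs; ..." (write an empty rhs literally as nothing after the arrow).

  | bbccc
  | acbccbb
  | bcac => ac
  | ccacccb => cbccb

bca->a; cac->b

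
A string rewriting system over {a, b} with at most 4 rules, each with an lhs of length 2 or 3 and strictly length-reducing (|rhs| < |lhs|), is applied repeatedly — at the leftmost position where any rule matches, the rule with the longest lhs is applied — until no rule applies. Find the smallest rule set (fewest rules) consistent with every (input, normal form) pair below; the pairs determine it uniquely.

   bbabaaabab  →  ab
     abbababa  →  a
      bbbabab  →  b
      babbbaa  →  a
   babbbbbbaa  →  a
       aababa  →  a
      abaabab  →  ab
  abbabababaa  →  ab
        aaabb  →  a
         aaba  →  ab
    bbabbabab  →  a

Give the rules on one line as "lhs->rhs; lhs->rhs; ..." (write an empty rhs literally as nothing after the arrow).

  | bbabaaabab => abaaabab => abaabab => ababab => abbab => aab => ab
  | abbababa => aababa => ababa => abba => aa => a
  | bbbabab => babab => bab => b
  | babbbaa => bbbaa => baa => a

aa->a; aba->ab; ba->; bb->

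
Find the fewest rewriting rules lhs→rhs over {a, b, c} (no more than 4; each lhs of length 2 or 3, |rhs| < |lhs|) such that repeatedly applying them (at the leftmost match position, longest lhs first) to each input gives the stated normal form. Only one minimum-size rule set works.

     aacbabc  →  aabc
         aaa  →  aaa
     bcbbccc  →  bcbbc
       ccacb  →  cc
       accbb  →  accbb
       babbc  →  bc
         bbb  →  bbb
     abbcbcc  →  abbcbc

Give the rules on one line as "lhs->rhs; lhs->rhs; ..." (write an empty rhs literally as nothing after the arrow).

acb->; bab->; bcc->bc

  | aacbabc => aabc
  | aaa
  | bcbbccc => bcbbcc => bcbbc
  | ccacb => cc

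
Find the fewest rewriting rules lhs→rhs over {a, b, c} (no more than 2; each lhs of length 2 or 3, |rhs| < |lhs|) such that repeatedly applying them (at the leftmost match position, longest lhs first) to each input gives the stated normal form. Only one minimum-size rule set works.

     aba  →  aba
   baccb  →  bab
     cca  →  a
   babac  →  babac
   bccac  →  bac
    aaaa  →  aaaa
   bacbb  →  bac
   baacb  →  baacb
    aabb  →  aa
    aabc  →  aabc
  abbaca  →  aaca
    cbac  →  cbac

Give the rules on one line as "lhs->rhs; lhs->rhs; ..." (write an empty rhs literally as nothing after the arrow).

  | aba
  | baccb => bab
  | cca => a
  | babac

bb->; cc->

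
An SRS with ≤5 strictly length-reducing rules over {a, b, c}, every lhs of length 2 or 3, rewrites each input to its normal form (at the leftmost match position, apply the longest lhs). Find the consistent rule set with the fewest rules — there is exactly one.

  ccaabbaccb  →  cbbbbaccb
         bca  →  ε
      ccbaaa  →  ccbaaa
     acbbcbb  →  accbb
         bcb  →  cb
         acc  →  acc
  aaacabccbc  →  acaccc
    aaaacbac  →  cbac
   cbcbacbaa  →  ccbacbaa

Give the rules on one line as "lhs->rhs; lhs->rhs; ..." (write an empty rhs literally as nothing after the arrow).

  | ccaabbaccb => cbbbbaccb
  | bca => ε
  | ccbaaa
  | acbbcbb => acbcbb => accbb

aac->c; bc->c; bca->; caa->bb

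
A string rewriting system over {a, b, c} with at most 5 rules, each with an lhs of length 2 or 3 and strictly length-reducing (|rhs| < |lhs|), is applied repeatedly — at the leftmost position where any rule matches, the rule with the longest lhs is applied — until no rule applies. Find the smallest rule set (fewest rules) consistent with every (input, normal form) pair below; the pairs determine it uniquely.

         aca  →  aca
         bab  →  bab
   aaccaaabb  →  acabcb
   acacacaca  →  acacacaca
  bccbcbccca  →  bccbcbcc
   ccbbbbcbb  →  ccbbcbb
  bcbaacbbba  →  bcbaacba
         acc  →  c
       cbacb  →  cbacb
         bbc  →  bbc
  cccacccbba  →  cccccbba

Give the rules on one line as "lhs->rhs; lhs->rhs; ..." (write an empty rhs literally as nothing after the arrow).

aab->bc; acc->c; bbb->b; cca->c

  | aca
  | bab
  | aaccaaabb => acaaabb => acabcb
  | acacacaca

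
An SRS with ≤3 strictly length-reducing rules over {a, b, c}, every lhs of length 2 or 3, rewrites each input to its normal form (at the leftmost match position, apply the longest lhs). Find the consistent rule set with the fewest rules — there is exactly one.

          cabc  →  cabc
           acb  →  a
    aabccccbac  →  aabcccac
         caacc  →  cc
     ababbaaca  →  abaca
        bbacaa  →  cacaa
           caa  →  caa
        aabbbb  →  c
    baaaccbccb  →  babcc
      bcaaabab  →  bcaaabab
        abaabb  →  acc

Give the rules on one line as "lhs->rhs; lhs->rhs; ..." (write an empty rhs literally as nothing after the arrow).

  | cabc
  | acb => a
  | aabccccbac => aabcccac
  | caacc => cbcc => cc

aac->bc; bb->c; cb->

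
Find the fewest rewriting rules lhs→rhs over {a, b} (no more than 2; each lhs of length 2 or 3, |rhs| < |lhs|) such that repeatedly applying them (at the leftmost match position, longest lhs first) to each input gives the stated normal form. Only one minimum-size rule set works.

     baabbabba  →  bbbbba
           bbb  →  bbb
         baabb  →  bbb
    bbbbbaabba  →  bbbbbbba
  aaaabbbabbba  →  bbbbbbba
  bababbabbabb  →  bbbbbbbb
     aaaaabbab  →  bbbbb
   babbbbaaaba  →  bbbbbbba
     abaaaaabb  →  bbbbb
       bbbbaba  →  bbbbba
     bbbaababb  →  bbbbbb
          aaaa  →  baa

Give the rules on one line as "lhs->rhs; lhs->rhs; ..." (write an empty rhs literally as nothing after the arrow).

aaa->ba; ab->b

  | baabbabba => babbabba => bbbabba => bbbbba
  | bbb
  | baabb => babb => bbb
  | bbbbbaabba => bbbbbabba => bbbbbbba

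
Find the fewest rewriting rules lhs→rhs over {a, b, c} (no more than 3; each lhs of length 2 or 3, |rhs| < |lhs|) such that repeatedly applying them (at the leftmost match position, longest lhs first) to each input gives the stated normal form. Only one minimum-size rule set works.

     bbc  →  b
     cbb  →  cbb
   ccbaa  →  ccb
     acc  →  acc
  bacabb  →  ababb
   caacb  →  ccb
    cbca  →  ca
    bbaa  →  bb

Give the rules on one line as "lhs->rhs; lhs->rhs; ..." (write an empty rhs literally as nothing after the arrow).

aa->; bac->ab; bc->

  | bbc => b
  | cbb
  | ccbaa => ccb
  | acc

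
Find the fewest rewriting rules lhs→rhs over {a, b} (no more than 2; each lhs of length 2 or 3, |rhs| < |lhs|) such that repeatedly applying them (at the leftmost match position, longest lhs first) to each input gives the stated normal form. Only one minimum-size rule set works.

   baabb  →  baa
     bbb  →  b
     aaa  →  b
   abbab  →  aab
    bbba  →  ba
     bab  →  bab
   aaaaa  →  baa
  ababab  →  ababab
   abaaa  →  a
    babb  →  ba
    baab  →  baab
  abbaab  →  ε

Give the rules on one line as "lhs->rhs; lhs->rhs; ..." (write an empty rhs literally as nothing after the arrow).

aaa->b; bb->

  | baabb => baa
  | bbb => b
  | aaa => b
  | abbab => aab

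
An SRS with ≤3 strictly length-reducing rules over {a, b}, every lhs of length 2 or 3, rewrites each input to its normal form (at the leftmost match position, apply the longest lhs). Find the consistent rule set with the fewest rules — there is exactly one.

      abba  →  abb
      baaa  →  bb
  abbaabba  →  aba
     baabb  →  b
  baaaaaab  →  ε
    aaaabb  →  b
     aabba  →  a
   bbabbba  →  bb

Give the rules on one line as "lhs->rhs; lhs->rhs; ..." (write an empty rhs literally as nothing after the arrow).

  | abba => abb
  | baaa => bba => bb
  | abbaabba => abbabba => abbbba => aba
  | baabb => bbbb => b

aa->b; bba->bb; bbb->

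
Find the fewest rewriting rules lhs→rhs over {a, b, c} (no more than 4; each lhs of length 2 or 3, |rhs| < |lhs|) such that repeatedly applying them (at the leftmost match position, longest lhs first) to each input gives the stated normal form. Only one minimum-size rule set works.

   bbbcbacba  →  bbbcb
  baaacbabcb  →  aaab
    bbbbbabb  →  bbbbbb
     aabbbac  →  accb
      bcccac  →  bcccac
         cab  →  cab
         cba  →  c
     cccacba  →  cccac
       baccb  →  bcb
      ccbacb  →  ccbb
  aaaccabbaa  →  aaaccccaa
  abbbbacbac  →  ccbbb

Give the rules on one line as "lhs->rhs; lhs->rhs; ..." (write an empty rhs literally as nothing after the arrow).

  | bbbcbacba => bbbcbba => bbbcb
  | baaacbabcb => aacbabcb => aacbcb => aaab
  | bbbbbabb => bbbbbb
  | aabbbac => accbac => accb

abb->cc; ba->; bac->b; cbc->a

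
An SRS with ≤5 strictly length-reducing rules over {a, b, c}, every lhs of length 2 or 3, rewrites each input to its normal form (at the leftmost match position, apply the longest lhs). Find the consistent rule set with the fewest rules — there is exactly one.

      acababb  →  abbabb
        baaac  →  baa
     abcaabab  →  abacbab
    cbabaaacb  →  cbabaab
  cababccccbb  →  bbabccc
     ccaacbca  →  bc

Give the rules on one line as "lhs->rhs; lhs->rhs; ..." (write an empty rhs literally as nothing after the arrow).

aac->a; ca->b; caa->ac; cbb->

  | acababb => abbabb
  | baaac => baa
  | abcaabab => abacbab
  | cbabaaacb => cbabaab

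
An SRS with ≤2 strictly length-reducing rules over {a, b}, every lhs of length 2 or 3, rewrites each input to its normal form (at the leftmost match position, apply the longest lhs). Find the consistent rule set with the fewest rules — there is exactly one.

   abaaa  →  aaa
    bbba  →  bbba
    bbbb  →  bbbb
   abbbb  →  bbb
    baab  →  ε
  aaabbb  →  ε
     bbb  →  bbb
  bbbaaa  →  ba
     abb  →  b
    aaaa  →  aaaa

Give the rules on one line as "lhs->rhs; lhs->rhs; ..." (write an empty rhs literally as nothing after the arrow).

ab->; baa->a

  | abaaa => aaa
  | bbba
  | bbbb
  | abbbb => bbb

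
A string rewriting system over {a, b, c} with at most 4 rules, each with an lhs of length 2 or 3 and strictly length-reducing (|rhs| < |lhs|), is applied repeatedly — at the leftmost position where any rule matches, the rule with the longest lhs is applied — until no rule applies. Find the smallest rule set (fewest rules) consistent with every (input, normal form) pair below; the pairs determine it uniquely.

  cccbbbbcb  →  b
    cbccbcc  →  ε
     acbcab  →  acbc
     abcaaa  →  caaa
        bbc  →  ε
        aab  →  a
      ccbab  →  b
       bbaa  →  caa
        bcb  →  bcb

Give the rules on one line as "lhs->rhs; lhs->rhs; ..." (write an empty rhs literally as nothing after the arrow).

ab->; bb->c; cc->

  | cccbbbbcb => cbbbbcb => ccbbcb => bbcb => ccb => b
  | cbccbcc => cbbcc => cccc => cc => ε
  | acbcab => acbc
  | abcaaa => caaa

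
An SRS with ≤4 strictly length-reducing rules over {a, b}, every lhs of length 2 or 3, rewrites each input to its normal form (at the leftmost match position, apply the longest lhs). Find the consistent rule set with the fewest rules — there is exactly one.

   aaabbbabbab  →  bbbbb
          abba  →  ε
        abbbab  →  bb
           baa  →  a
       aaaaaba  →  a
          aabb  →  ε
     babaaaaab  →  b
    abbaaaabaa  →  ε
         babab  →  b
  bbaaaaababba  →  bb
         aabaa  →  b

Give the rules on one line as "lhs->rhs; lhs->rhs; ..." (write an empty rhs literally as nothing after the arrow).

  | aaabbbabbab => bbbbabbab => bbbbbab => bbbbb
  | abba => ba => ε
  | abbbab => bbab => bb
  | baa => a

aaa->b; ab->; ba->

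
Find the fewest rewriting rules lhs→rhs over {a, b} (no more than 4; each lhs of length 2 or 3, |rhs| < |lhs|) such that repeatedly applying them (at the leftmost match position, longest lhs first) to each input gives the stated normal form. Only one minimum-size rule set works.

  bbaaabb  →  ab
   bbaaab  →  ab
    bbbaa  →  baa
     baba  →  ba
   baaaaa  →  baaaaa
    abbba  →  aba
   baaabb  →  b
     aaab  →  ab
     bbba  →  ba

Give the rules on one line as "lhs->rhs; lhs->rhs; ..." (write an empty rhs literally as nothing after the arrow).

  | bbaaabb => aaabb => abbb => abb => ab
  | bbaaab => aaab => abb => ab
  | bbbaa => baa
  | baba => ba

aab->bb; abb->ab; bab->b; bb->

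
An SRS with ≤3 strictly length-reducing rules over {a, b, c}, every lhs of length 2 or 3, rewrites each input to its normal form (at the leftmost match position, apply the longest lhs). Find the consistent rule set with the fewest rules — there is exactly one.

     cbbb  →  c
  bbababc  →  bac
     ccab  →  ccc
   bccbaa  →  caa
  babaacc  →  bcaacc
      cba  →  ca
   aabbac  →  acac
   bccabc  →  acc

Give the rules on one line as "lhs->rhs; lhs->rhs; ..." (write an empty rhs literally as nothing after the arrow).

  | cbbb => cbb => cb => c
  | bbababc => bbcabc => bbccc => bac
  | ccab => ccc
  | bccbaa => abaa => caa

ab->c; bcc->a; cb->c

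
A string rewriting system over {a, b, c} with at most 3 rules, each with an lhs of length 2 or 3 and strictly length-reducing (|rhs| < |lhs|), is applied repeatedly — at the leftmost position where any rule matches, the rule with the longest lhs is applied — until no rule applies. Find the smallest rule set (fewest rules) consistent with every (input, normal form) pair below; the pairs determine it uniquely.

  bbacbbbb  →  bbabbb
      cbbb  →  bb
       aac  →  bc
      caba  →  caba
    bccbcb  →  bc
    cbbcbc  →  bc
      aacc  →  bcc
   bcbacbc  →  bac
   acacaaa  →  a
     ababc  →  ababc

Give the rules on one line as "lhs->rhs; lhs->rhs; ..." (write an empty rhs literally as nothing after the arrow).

aa->b; cb->

  | bbacbbbb => bbabbb
  | cbbb => bb
  | aac => bc
  | caba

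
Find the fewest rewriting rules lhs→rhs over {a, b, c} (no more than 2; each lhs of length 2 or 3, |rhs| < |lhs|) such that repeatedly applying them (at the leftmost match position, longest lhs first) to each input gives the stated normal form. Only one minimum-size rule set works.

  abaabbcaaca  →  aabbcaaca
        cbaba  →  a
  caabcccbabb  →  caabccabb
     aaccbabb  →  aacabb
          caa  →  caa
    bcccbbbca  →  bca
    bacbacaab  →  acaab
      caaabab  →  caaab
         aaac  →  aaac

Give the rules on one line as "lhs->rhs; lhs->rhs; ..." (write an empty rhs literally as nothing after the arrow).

ba->; cb->

  | abaabbcaaca => aabbcaaca
  | cbaba => aba => a
  | caabcccbabb => caabccabb
  | aaccbabb => aacabb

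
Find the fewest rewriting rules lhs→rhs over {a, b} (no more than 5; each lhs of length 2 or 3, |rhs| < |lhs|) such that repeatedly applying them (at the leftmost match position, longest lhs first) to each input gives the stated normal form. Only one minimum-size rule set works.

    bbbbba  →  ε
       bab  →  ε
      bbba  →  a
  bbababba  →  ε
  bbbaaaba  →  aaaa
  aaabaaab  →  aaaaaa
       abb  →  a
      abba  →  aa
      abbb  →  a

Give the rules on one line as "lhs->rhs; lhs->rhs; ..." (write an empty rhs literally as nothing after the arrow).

ab->a; ba->; bab->; bbb->ba

  | bbbbba => babba => ba => ε
  | bab => ε
  | bbba => baa => a
  | bbababba => babba => ba => ε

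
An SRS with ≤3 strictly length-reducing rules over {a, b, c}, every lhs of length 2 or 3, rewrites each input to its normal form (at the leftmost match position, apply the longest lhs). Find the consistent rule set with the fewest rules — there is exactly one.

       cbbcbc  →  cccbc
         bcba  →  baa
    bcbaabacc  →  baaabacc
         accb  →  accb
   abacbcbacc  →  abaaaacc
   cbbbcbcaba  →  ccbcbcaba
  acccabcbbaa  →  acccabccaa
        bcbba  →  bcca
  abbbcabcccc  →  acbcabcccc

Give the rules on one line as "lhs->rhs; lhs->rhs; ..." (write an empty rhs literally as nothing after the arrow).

bb->c; cba->aa

  | cbbcbc => cccbc
  | bcba => baa
  | bcbaabacc => baaabacc
  | accb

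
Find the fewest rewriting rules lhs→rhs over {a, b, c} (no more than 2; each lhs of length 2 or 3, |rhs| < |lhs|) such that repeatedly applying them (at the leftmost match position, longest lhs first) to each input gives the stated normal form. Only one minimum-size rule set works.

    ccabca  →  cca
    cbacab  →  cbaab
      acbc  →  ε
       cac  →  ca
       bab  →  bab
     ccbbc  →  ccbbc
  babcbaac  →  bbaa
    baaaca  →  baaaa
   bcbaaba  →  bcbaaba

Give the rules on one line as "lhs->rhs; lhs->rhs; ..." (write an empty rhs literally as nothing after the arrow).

  | ccabca => cca
  | cbacab => cbaab
  | acbc => abc => ε
  | cac => ca

abc->; ac->a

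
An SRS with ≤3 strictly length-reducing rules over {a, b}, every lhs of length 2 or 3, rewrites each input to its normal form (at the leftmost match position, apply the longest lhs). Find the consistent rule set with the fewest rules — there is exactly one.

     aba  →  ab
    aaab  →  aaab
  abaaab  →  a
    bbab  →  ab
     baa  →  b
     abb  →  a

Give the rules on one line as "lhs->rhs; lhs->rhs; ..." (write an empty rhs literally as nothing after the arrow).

  | aba => ab
  | aaab
  | abaaab => abaab => abab => abb => a
  | bbab => ab

ba->b; bb->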